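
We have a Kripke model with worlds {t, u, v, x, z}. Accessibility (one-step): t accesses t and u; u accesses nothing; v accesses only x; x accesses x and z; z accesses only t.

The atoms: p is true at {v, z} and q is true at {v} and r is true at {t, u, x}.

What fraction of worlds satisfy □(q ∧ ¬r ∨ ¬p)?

t: successors {t, u}; q ∧ ¬r ∨ ¬p there: t:T, u:T. ✓
u: no successors, so □(q ∧ ¬r ∨ ¬p) holds vacuously. ✓
v: successors {x}; q ∧ ¬r ∨ ¬p there: x:T. ✓
x: successors {x, z}; q ∧ ¬r ∨ ¬p there: x:T, z:F. ✗
z: successors {t}; q ∧ ¬r ∨ ¬p there: t:T. ✓
That's 4 of 5 worlds, so 4/5.

4/5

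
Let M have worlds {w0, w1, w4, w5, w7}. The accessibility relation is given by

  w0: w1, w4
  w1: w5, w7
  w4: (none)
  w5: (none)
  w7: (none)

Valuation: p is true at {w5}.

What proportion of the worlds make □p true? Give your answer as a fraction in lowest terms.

w0: successors {w1, w4}; p there: w1:F, w4:F. ✗
w1: successors {w5, w7}; p there: w5:T, w7:F. ✗
w4: no successors, so □p holds vacuously. ✓
w5: no successors, so □p holds vacuously. ✓
w7: no successors, so □p holds vacuously. ✓
That's 3 of 5 worlds, so 3/5.

3/5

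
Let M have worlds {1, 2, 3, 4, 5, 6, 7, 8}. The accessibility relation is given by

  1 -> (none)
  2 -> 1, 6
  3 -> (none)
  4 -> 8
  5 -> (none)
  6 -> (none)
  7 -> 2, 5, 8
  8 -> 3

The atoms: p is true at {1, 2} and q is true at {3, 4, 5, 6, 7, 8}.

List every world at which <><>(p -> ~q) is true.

{4, 7}

1: no successors, so <><>(p -> ~q) fails. ✗
2: successors {1, 6}; <>(p -> ~q) there: 1:F, 6:F. ✗
3: no successors, so <><>(p -> ~q) fails. ✗
4: successors {8}; <>(p -> ~q) there: 8:T. ✓
5: no successors, so <><>(p -> ~q) fails. ✗
6: no successors, so <><>(p -> ~q) fails. ✗
7: successors {2, 5, 8}; <>(p -> ~q) there: 2:T, 5:F, 8:T. ✓
8: successors {3}; <>(p -> ~q) there: 3:F. ✗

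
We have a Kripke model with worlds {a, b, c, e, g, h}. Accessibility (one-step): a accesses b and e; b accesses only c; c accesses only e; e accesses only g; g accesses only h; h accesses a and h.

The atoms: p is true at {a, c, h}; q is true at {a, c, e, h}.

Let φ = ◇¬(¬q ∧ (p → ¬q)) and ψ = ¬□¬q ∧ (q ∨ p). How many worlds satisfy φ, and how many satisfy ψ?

For ◇¬(¬q ∧ (p → ¬q)):
a: successors {b, e}; ¬(¬q ∧ (p → ¬q)) there: b:F, e:T. ✓
b: successors {c}; ¬(¬q ∧ (p → ¬q)) there: c:T. ✓
c: successors {e}; ¬(¬q ∧ (p → ¬q)) there: e:T. ✓
e: successors {g}; ¬(¬q ∧ (p → ¬q)) there: g:F. ✗
g: successors {h}; ¬(¬q ∧ (p → ¬q)) there: h:T. ✓
h: successors {a, h}; ¬(¬q ∧ (p → ¬q)) there: a:T, h:T. ✓
— 5 worlds.
For ¬□¬q ∧ (q ∨ p):
a: ¬□¬q is T, q ∨ p is T. ✓
b: ¬□¬q is T, q ∨ p is F. ✗
c: ¬□¬q is T, q ∨ p is T. ✓
e: ¬□¬q is F, q ∨ p is T. ✗
g: ¬□¬q is T, q ∨ p is F. ✗
h: ¬□¬q is T, q ∨ p is T. ✓
— 3 worlds.

5 and 3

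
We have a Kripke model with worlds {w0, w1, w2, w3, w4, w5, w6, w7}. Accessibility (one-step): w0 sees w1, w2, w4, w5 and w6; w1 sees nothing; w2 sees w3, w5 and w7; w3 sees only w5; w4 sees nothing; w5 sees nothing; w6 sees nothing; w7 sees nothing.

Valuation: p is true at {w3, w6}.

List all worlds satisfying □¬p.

{w1, w3, w4, w5, w6, w7}

w0: successors {w1, w2, w4, w5, w6}; ¬p there: w1:T, w2:T, w4:T, w5:T, w6:F. ✗
w1: no successors, so □¬p holds vacuously. ✓
w2: successors {w3, w5, w7}; ¬p there: w3:F, w5:T, w7:T. ✗
w3: successors {w5}; ¬p there: w5:T. ✓
w4: no successors, so □¬p holds vacuously. ✓
w5: no successors, so □¬p holds vacuously. ✓
w6: no successors, so □¬p holds vacuously. ✓
w7: no successors, so □¬p holds vacuously. ✓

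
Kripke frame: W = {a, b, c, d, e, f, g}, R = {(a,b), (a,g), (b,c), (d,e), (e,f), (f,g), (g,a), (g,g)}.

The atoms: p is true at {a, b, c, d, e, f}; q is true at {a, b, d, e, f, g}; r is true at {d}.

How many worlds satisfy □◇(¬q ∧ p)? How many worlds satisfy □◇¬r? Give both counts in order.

1 and 6

For □◇(¬q ∧ p):
a: successors {b, g}; ◇(¬q ∧ p) there: b:T, g:F. ✗
b: successors {c}; ◇(¬q ∧ p) there: c:F. ✗
c: no successors, so □◇(¬q ∧ p) holds vacuously. ✓
d: successors {e}; ◇(¬q ∧ p) there: e:F. ✗
e: successors {f}; ◇(¬q ∧ p) there: f:F. ✗
f: successors {g}; ◇(¬q ∧ p) there: g:F. ✗
g: successors {a, g}; ◇(¬q ∧ p) there: a:F, g:F. ✗
— 1 world.
For □◇¬r:
a: successors {b, g}; ◇¬r there: b:T, g:T. ✓
b: successors {c}; ◇¬r there: c:F. ✗
c: no successors, so □◇¬r holds vacuously. ✓
d: successors {e}; ◇¬r there: e:T. ✓
e: successors {f}; ◇¬r there: f:T. ✓
f: successors {g}; ◇¬r there: g:T. ✓
g: successors {a, g}; ◇¬r there: a:T, g:T. ✓
— 6 worlds.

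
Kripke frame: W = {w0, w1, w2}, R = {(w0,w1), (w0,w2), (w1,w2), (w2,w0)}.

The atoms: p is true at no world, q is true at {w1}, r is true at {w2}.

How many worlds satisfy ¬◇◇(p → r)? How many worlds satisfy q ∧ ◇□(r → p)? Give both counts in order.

For ¬◇◇(p → r):
w0: ◇◇(p → r) is T. ✗
w1: ◇◇(p → r) is T. ✗
w2: ◇◇(p → r) is T. ✗
— 0 worlds.
For q ∧ ◇□(r → p):
w0: q is F, ◇□(r → p) is T. ✗
w1: q is T, ◇□(r → p) is T. ✓
w2: q is F, ◇□(r → p) is F. ✗
— 1 world.

0 and 1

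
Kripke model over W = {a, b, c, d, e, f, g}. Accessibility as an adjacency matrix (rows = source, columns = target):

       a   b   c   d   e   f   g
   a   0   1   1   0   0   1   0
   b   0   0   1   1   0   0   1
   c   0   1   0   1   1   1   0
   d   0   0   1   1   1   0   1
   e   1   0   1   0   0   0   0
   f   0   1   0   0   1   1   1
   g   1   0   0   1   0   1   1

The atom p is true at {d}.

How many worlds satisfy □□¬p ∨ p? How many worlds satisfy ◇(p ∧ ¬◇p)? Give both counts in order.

1 and 0

For □□¬p ∨ p:
a: □□¬p is F, p is F. ✗
b: □□¬p is F, p is F. ✗
c: □□¬p is F, p is F. ✗
d: □□¬p is F, p is T. ✓
e: □□¬p is F, p is F. ✗
f: □□¬p is F, p is F. ✗
g: □□¬p is F, p is F. ✗
— 1 world.
For ◇(p ∧ ¬◇p):
a: successors {b, c, f}; p ∧ ¬◇p there: b:F, c:F, f:F. ✗
b: successors {c, d, g}; p ∧ ¬◇p there: c:F, d:F, g:F. ✗
c: successors {b, d, e, f}; p ∧ ¬◇p there: b:F, d:F, e:F, f:F. ✗
d: successors {c, d, e, g}; p ∧ ¬◇p there: c:F, d:F, e:F, g:F. ✗
e: successors {a, c}; p ∧ ¬◇p there: a:F, c:F. ✗
f: successors {b, e, f, g}; p ∧ ¬◇p there: b:F, e:F, f:F, g:F. ✗
g: successors {a, d, f, g}; p ∧ ¬◇p there: a:F, d:F, f:F, g:F. ✗
— 0 worlds.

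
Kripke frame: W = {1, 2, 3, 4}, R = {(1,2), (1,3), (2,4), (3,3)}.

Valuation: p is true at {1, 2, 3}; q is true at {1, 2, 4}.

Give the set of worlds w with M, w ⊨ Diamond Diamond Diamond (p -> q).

1: successors {2, 3}; Diamond Diamond (p -> q) there: 2:F, 3:F. ✗
2: successors {4}; Diamond Diamond (p -> q) there: 4:F. ✗
3: successors {3}; Diamond Diamond (p -> q) there: 3:F. ✗
4: no successors, so Diamond Diamond Diamond (p -> q) fails. ✗

∅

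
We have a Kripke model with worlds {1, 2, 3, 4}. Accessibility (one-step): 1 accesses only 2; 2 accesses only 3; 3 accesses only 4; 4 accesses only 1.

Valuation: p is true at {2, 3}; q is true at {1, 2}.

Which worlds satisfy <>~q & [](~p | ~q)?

1: <>~q is F, [](~p | ~q) is F. ✗
2: <>~q is T, [](~p | ~q) is T. ✓
3: <>~q is T, [](~p | ~q) is T. ✓
4: <>~q is F, [](~p | ~q) is T. ✗

{2, 3}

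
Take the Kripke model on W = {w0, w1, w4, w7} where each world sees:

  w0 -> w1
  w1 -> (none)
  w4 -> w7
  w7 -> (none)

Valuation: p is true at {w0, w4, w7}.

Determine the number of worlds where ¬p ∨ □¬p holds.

w0: ¬p is F, □¬p is T. ✓
w1: ¬p is T, □¬p is T. ✓
w4: ¬p is F, □¬p is F. ✗
w7: ¬p is F, □¬p is T. ✓
Satisfying worlds: {w0, w1, w7}.

3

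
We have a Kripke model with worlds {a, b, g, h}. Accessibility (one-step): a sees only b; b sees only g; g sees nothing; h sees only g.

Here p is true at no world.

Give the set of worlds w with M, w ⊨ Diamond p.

a: successors {b}; p there: b:F. ✗
b: successors {g}; p there: g:F. ✗
g: no successors, so Diamond p fails. ✗
h: successors {g}; p there: g:F. ✗

∅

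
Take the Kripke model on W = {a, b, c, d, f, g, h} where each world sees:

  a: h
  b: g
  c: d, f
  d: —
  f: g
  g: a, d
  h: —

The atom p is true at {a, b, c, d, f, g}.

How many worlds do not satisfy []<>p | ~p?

a: []<>p is F, ~p is F. ✗
b: []<>p is T, ~p is F. ✓
c: []<>p is F, ~p is F. ✗
d: []<>p is T, ~p is F. ✓
f: []<>p is T, ~p is F. ✓
g: []<>p is F, ~p is F. ✗
h: []<>p is T, ~p is T. ✓
Satisfying worlds: {b, d, f, h}.
So []<>p | ~p fails at the other 3 worlds.

3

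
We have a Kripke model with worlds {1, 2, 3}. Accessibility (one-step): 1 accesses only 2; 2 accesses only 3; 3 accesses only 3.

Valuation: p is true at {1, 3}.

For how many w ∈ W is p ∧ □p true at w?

1

1: p is T, □p is F. ✗
2: p is F, □p is T. ✗
3: p is T, □p is T. ✓
Satisfying worlds: {3}.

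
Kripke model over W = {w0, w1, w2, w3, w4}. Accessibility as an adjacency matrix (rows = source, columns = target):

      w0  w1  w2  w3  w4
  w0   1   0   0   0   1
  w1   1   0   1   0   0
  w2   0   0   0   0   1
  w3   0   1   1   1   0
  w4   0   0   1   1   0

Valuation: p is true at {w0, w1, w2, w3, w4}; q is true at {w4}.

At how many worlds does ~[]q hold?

w0: []q is F. ✓
w1: []q is F. ✓
w2: []q is T. ✗
w3: []q is F. ✓
w4: []q is F. ✓
Satisfying worlds: {w0, w1, w3, w4}.

4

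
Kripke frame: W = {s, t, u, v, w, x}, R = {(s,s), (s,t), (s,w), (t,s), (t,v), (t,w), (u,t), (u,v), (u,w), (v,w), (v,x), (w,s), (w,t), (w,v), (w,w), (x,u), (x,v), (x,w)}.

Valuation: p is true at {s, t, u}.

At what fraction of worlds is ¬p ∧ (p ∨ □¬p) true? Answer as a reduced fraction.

s: ¬p is F, p ∨ □¬p is T. ✗
t: ¬p is F, p ∨ □¬p is T. ✗
u: ¬p is F, p ∨ □¬p is T. ✗
v: ¬p is T, p ∨ □¬p is T. ✓
w: ¬p is T, p ∨ □¬p is F. ✗
x: ¬p is T, p ∨ □¬p is F. ✗
That's 1 of 6 worlds, so 1/6.

1/6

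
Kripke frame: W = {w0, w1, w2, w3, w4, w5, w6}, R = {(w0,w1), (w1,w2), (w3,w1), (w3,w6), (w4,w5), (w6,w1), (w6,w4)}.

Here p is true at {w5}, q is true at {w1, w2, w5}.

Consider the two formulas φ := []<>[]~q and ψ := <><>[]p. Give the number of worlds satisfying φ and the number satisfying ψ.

For []<>[]~q:
w0: successors {w1}; <>[]~q there: w1:T. ✓
w1: successors {w2}; <>[]~q there: w2:F. ✗
w2: no successors, so []<>[]~q holds vacuously. ✓
w3: successors {w1, w6}; <>[]~q there: w1:T, w6:F. ✗
w4: successors {w5}; <>[]~q there: w5:F. ✗
w5: no successors, so []<>[]~q holds vacuously. ✓
w6: successors {w1, w4}; <>[]~q there: w1:T, w4:T. ✓
— 4 worlds.
For <><>[]p:
w0: successors {w1}; <>[]p there: w1:T. ✓
w1: successors {w2}; <>[]p there: w2:F. ✗
w2: no successors, so <><>[]p fails. ✗
w3: successors {w1, w6}; <>[]p there: w1:T, w6:T. ✓
w4: successors {w5}; <>[]p there: w5:F. ✗
w5: no successors, so <><>[]p fails. ✗
w6: successors {w1, w4}; <>[]p there: w1:T, w4:T. ✓
— 3 worlds.

4 and 3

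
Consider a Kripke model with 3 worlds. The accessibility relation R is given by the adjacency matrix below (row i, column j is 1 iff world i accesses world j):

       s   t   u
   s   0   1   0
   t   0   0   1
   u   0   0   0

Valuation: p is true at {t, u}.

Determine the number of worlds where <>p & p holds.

1

s: <>p is T, p is F. ✗
t: <>p is T, p is T. ✓
u: <>p is F, p is T. ✗
Satisfying worlds: {t}.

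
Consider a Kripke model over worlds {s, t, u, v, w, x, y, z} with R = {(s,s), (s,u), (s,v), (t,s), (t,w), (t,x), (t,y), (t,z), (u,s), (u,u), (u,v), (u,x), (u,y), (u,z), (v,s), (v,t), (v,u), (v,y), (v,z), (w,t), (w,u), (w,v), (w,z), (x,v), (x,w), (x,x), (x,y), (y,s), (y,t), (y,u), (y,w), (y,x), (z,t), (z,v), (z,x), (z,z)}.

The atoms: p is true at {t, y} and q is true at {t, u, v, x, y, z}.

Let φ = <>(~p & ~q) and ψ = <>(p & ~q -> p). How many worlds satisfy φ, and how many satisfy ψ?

For <>(~p & ~q):
s: successors {s, u, v}; ~p & ~q there: s:T, u:F, v:F. ✓
t: successors {s, w, x, y, z}; ~p & ~q there: s:T, w:T, x:F, y:F, z:F. ✓
u: successors {s, u, v, x, y, z}; ~p & ~q there: s:T, u:F, v:F, x:F, y:F, z:F. ✓
v: successors {s, t, u, y, z}; ~p & ~q there: s:T, t:F, u:F, y:F, z:F. ✓
w: successors {t, u, v, z}; ~p & ~q there: t:F, u:F, v:F, z:F. ✗
x: successors {v, w, x, y}; ~p & ~q there: v:F, w:T, x:F, y:F. ✓
y: successors {s, t, u, w, x}; ~p & ~q there: s:T, t:F, u:F, w:T, x:F. ✓
z: successors {t, v, x, z}; ~p & ~q there: t:F, v:F, x:F, z:F. ✗
— 6 worlds.
For <>(p & ~q -> p):
s: successors {s, u, v}; p & ~q -> p there: s:T, u:T, v:T. ✓
t: successors {s, w, x, y, z}; p & ~q -> p there: s:T, w:T, x:T, y:T, z:T. ✓
u: successors {s, u, v, x, y, z}; p & ~q -> p there: s:T, u:T, v:T, x:T, y:T, z:T. ✓
v: successors {s, t, u, y, z}; p & ~q -> p there: s:T, t:T, u:T, y:T, z:T. ✓
w: successors {t, u, v, z}; p & ~q -> p there: t:T, u:T, v:T, z:T. ✓
x: successors {v, w, x, y}; p & ~q -> p there: v:T, w:T, x:T, y:T. ✓
y: successors {s, t, u, w, x}; p & ~q -> p there: s:T, t:T, u:T, w:T, x:T. ✓
z: successors {t, v, x, z}; p & ~q -> p there: t:T, v:T, x:T, z:T. ✓
— 8 worlds.

6 and 8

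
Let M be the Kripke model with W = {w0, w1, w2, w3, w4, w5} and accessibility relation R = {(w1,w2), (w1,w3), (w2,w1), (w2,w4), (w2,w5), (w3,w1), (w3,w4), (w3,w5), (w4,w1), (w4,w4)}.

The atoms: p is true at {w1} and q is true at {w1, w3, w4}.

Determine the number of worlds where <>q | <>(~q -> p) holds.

4

w0: <>q is F, <>(~q -> p) is F. ✗
w1: <>q is T, <>(~q -> p) is T. ✓
w2: <>q is T, <>(~q -> p) is T. ✓
w3: <>q is T, <>(~q -> p) is T. ✓
w4: <>q is T, <>(~q -> p) is T. ✓
w5: <>q is F, <>(~q -> p) is F. ✗
Satisfying worlds: {w1, w2, w3, w4}.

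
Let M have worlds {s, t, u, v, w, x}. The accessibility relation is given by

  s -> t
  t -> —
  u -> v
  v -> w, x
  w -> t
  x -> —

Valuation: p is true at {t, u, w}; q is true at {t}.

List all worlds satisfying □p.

{s, t, w, x}

s: successors {t}; p there: t:T. ✓
t: no successors, so □p holds vacuously. ✓
u: successors {v}; p there: v:F. ✗
v: successors {w, x}; p there: w:T, x:F. ✗
w: successors {t}; p there: t:T. ✓
x: no successors, so □p holds vacuously. ✓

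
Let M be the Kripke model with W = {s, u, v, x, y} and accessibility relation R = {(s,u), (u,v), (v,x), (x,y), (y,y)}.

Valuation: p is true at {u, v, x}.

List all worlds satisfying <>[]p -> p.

{u, v, x, y}

s: <>[]p is T, p is F. ✗
u: <>[]p is T, p is T. ✓
v: <>[]p is F, p is T. ✓
x: <>[]p is F, p is T. ✓
y: <>[]p is F, p is F. ✓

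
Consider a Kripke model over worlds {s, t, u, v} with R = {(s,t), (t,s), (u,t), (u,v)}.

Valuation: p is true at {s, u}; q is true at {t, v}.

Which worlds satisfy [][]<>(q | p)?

{s, t, u, v}

s: successors {t}; []<>(q | p) there: t:T. ✓
t: successors {s}; []<>(q | p) there: s:T. ✓
u: successors {t, v}; []<>(q | p) there: t:T, v:T. ✓
v: no successors, so [][]<>(q | p) holds vacuously. ✓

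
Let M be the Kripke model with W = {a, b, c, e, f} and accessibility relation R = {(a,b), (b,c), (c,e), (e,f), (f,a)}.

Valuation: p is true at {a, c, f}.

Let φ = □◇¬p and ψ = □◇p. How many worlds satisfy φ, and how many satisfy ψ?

For □◇¬p:
a: successors {b}; ◇¬p there: b:F. ✗
b: successors {c}; ◇¬p there: c:T. ✓
c: successors {e}; ◇¬p there: e:F. ✗
e: successors {f}; ◇¬p there: f:F. ✗
f: successors {a}; ◇¬p there: a:T. ✓
— 2 worlds.
For □◇p:
a: successors {b}; ◇p there: b:T. ✓
b: successors {c}; ◇p there: c:F. ✗
c: successors {e}; ◇p there: e:T. ✓
e: successors {f}; ◇p there: f:T. ✓
f: successors {a}; ◇p there: a:F. ✗
— 3 worlds.

2 and 3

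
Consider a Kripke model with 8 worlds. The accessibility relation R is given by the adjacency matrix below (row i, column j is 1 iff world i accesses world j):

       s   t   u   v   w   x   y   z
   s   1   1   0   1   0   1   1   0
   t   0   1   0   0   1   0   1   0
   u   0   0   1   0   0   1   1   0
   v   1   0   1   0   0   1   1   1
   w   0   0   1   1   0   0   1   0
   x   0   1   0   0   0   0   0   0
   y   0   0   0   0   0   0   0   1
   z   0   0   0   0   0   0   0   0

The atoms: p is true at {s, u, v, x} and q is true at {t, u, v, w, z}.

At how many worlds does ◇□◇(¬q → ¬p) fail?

1

s: successors {s, t, v, x, y}; □◇(¬q → ¬p) there: s:T, t:T, v:F, x:T, y:F. ✓
t: successors {t, w, y}; □◇(¬q → ¬p) there: t:T, w:T, y:F. ✓
u: successors {u, x, y}; □◇(¬q → ¬p) there: u:T, x:T, y:F. ✓
v: successors {s, u, x, y, z}; □◇(¬q → ¬p) there: s:T, u:T, x:T, y:F, z:T. ✓
w: successors {u, v, y}; □◇(¬q → ¬p) there: u:T, v:F, y:F. ✓
x: successors {t}; □◇(¬q → ¬p) there: t:T. ✓
y: successors {z}; □◇(¬q → ¬p) there: z:T. ✓
z: no successors, so ◇□◇(¬q → ¬p) fails. ✗
Satisfying worlds: {s, t, u, v, w, x, y}.
So ◇□◇(¬q → ¬p) fails at the other 1 world.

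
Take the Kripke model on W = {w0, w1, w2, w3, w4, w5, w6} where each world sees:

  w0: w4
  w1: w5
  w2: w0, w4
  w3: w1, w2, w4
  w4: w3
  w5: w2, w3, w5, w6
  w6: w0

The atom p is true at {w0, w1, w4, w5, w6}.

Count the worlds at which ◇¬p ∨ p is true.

w0: ◇¬p is F, p is T. ✓
w1: ◇¬p is F, p is T. ✓
w2: ◇¬p is F, p is F. ✗
w3: ◇¬p is T, p is F. ✓
w4: ◇¬p is T, p is T. ✓
w5: ◇¬p is T, p is T. ✓
w6: ◇¬p is F, p is T. ✓
Satisfying worlds: {w0, w1, w3, w4, w5, w6}.

6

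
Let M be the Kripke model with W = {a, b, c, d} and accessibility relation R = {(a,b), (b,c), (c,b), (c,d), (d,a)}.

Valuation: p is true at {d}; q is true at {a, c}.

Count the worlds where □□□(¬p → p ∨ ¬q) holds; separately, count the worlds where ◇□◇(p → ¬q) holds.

2 and 4

For □□□(¬p → p ∨ ¬q):
a: successors {b}; □□(¬p → p ∨ ¬q) there: b:T. ✓
b: successors {c}; □□(¬p → p ∨ ¬q) there: c:F. ✗
c: successors {b, d}; □□(¬p → p ∨ ¬q) there: b:T, d:T. ✓
d: successors {a}; □□(¬p → p ∨ ¬q) there: a:F. ✗
— 2 worlds.
For ◇□◇(p → ¬q):
a: successors {b}; □◇(p → ¬q) there: b:T. ✓
b: successors {c}; □◇(p → ¬q) there: c:T. ✓
c: successors {b, d}; □◇(p → ¬q) there: b:T, d:T. ✓
d: successors {a}; □◇(p → ¬q) there: a:T. ✓
— 4 worlds.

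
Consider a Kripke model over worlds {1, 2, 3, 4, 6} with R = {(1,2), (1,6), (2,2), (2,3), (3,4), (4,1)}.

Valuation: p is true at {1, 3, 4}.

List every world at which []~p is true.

{1, 6}

1: successors {2, 6}; ~p there: 2:T, 6:T. ✓
2: successors {2, 3}; ~p there: 2:T, 3:F. ✗
3: successors {4}; ~p there: 4:F. ✗
4: successors {1}; ~p there: 1:F. ✗
6: no successors, so []~p holds vacuously. ✓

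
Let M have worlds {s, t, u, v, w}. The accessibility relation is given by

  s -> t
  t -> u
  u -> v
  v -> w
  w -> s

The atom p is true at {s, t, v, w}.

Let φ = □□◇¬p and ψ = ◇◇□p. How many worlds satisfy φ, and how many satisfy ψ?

1 and 4

For □□◇¬p:
s: successors {t}; □◇¬p there: t:F. ✗
t: successors {u}; □◇¬p there: u:F. ✗
u: successors {v}; □◇¬p there: v:F. ✗
v: successors {w}; □◇¬p there: w:F. ✗
w: successors {s}; □◇¬p there: s:T. ✓
— 1 world.
For ◇◇□p:
s: successors {t}; ◇□p there: t:T. ✓
t: successors {u}; ◇□p there: u:T. ✓
u: successors {v}; ◇□p there: v:T. ✓
v: successors {w}; ◇□p there: w:T. ✓
w: successors {s}; ◇□p there: s:F. ✗
— 4 worlds.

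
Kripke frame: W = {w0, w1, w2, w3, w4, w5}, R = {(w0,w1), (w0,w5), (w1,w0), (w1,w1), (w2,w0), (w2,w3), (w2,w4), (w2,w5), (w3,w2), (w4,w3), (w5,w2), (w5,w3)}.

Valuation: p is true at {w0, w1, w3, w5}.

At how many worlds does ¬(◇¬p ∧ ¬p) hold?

5

w0: ◇¬p ∧ ¬p is F. ✓
w1: ◇¬p ∧ ¬p is F. ✓
w2: ◇¬p ∧ ¬p is T. ✗
w3: ◇¬p ∧ ¬p is F. ✓
w4: ◇¬p ∧ ¬p is F. ✓
w5: ◇¬p ∧ ¬p is F. ✓
Satisfying worlds: {w0, w1, w3, w4, w5}.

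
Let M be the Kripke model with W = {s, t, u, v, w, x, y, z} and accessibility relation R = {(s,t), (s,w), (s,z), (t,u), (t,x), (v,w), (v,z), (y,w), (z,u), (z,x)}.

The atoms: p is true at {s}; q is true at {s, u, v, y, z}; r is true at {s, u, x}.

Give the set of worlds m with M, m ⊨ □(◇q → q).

s: successors {t, w, z}; ◇q → q there: t:F, w:T, z:T. ✗
t: successors {u, x}; ◇q → q there: u:T, x:T. ✓
u: no successors, so □(◇q → q) holds vacuously. ✓
v: successors {w, z}; ◇q → q there: w:T, z:T. ✓
w: no successors, so □(◇q → q) holds vacuously. ✓
x: no successors, so □(◇q → q) holds vacuously. ✓
y: successors {w}; ◇q → q there: w:T. ✓
z: successors {u, x}; ◇q → q there: u:T, x:T. ✓

{t, u, v, w, x, y, z}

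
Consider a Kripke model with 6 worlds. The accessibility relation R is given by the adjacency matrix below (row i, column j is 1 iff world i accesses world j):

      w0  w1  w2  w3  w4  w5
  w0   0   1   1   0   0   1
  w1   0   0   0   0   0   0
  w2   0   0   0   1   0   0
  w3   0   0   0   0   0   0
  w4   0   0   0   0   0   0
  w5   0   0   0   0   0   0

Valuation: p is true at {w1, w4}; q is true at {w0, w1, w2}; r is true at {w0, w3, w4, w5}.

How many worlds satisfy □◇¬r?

4

w0: successors {w1, w2, w5}; ◇¬r there: w1:F, w2:F, w5:F. ✗
w1: no successors, so □◇¬r holds vacuously. ✓
w2: successors {w3}; ◇¬r there: w3:F. ✗
w3: no successors, so □◇¬r holds vacuously. ✓
w4: no successors, so □◇¬r holds vacuously. ✓
w5: no successors, so □◇¬r holds vacuously. ✓
Satisfying worlds: {w1, w3, w4, w5}.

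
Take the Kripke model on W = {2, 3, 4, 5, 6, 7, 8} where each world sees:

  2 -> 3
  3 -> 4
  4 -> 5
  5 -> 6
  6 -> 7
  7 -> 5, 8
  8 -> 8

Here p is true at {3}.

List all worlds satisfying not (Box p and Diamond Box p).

{2, 3, 4, 5, 6, 7, 8}

2: Box p and Diamond Box p is F. ✓
3: Box p and Diamond Box p is F. ✓
4: Box p and Diamond Box p is F. ✓
5: Box p and Diamond Box p is F. ✓
6: Box p and Diamond Box p is F. ✓
7: Box p and Diamond Box p is F. ✓
8: Box p and Diamond Box p is F. ✓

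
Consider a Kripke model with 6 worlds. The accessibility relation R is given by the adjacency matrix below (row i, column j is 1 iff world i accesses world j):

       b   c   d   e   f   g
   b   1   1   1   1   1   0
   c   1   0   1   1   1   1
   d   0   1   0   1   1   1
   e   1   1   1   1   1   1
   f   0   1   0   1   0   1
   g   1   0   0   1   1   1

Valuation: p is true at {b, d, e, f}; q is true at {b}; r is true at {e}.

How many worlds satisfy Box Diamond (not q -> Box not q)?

1

b: successors {b, c, d, e, f}; Diamond (not q -> Box not q) there: b:T, c:T, d:T, e:T, f:F. ✗
c: successors {b, d, e, f, g}; Diamond (not q -> Box not q) there: b:T, d:T, e:T, f:F, g:T. ✗
d: successors {c, e, f, g}; Diamond (not q -> Box not q) there: c:T, e:T, f:F, g:T. ✗
e: successors {b, c, d, e, f, g}; Diamond (not q -> Box not q) there: b:T, c:T, d:T, e:T, f:F, g:T. ✗
f: successors {c, e, g}; Diamond (not q -> Box not q) there: c:T, e:T, g:T. ✓
g: successors {b, e, f, g}; Diamond (not q -> Box not q) there: b:T, e:T, f:F, g:T. ✗
Satisfying worlds: {f}.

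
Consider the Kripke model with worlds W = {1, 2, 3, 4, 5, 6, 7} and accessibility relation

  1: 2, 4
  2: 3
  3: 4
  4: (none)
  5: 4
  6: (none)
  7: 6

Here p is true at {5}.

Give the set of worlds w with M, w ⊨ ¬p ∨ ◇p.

1: ¬p is T, ◇p is F. ✓
2: ¬p is T, ◇p is F. ✓
3: ¬p is T, ◇p is F. ✓
4: ¬p is T, ◇p is F. ✓
5: ¬p is F, ◇p is F. ✗
6: ¬p is T, ◇p is F. ✓
7: ¬p is T, ◇p is F. ✓

{1, 2, 3, 4, 6, 7}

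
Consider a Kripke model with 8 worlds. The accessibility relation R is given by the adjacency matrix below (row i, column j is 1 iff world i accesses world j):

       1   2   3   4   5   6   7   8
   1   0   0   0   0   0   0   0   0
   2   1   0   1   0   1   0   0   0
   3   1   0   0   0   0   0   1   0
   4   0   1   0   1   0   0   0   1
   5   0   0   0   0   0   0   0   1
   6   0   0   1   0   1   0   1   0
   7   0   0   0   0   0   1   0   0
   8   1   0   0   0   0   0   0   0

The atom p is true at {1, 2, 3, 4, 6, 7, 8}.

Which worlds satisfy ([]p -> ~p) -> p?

{1, 2, 3, 4, 6, 7, 8}

1: []p -> ~p is F, p is T. ✓
2: []p -> ~p is T, p is T. ✓
3: []p -> ~p is F, p is T. ✓
4: []p -> ~p is F, p is T. ✓
5: []p -> ~p is T, p is F. ✗
6: []p -> ~p is T, p is T. ✓
7: []p -> ~p is F, p is T. ✓
8: []p -> ~p is F, p is T. ✓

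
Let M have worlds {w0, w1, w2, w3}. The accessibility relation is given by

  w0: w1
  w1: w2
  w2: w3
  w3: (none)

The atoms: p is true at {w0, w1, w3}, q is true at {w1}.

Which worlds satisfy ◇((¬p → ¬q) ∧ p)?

{w0, w2}

w0: successors {w1}; (¬p → ¬q) ∧ p there: w1:T. ✓
w1: successors {w2}; (¬p → ¬q) ∧ p there: w2:F. ✗
w2: successors {w3}; (¬p → ¬q) ∧ p there: w3:T. ✓
w3: no successors, so ◇((¬p → ¬q) ∧ p) fails. ✗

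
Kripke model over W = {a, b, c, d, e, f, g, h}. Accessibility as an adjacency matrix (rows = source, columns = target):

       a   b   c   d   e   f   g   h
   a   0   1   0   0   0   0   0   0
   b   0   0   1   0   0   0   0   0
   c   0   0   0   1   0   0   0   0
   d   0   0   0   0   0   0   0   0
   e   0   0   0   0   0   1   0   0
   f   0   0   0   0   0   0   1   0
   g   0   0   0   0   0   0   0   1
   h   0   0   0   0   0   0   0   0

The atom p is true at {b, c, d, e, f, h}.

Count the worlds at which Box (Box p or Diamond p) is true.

7

a: successors {b}; Box p or Diamond p there: b:T. ✓
b: successors {c}; Box p or Diamond p there: c:T. ✓
c: successors {d}; Box p or Diamond p there: d:T. ✓
d: no successors, so Box (Box p or Diamond p) holds vacuously. ✓
e: successors {f}; Box p or Diamond p there: f:F. ✗
f: successors {g}; Box p or Diamond p there: g:T. ✓
g: successors {h}; Box p or Diamond p there: h:T. ✓
h: no successors, so Box (Box p or Diamond p) holds vacuously. ✓
Satisfying worlds: {a, b, c, d, f, g, h}.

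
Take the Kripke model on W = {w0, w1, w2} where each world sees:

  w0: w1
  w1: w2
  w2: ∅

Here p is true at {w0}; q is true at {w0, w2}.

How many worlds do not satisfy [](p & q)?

2

w0: successors {w1}; p & q there: w1:F. ✗
w1: successors {w2}; p & q there: w2:F. ✗
w2: no successors, so [](p & q) holds vacuously. ✓
Satisfying worlds: {w2}.
So [](p & q) fails at the other 2 worlds.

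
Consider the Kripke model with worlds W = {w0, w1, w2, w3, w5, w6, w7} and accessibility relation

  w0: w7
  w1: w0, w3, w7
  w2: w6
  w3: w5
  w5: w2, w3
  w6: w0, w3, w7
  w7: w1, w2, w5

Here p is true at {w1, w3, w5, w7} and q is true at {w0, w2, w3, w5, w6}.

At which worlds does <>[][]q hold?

w0: successors {w7}; [][]q there: w7:F. ✗
w1: successors {w0, w3, w7}; [][]q there: w0:F, w3:T, w7:F. ✓
w2: successors {w6}; [][]q there: w6:F. ✗
w3: successors {w5}; [][]q there: w5:T. ✓
w5: successors {w2, w3}; [][]q there: w2:F, w3:T. ✓
w6: successors {w0, w3, w7}; [][]q there: w0:F, w3:T, w7:F. ✓
w7: successors {w1, w2, w5}; [][]q there: w1:F, w2:F, w5:T. ✓

{w1, w3, w5, w6, w7}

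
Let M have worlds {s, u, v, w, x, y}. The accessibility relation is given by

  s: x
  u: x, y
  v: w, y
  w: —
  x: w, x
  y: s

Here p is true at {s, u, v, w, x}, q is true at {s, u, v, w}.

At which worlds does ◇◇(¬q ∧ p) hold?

s: successors {x}; ◇(¬q ∧ p) there: x:T. ✓
u: successors {x, y}; ◇(¬q ∧ p) there: x:T, y:F. ✓
v: successors {w, y}; ◇(¬q ∧ p) there: w:F, y:F. ✗
w: no successors, so ◇◇(¬q ∧ p) fails. ✗
x: successors {w, x}; ◇(¬q ∧ p) there: w:F, x:T. ✓
y: successors {s}; ◇(¬q ∧ p) there: s:T. ✓

{s, u, x, y}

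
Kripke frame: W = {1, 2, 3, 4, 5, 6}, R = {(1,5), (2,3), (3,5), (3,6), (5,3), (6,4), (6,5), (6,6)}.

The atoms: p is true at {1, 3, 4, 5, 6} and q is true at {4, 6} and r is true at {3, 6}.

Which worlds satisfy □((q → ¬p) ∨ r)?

{1, 2, 3, 4, 5}

1: successors {5}; (q → ¬p) ∨ r there: 5:T. ✓
2: successors {3}; (q → ¬p) ∨ r there: 3:T. ✓
3: successors {5, 6}; (q → ¬p) ∨ r there: 5:T, 6:T. ✓
4: no successors, so □((q → ¬p) ∨ r) holds vacuously. ✓
5: successors {3}; (q → ¬p) ∨ r there: 3:T. ✓
6: successors {4, 5, 6}; (q → ¬p) ∨ r there: 4:F, 5:T, 6:T. ✗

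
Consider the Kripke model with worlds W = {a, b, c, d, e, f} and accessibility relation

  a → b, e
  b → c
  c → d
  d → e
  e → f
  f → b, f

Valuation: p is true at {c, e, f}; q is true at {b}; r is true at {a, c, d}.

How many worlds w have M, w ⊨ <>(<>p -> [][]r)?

a: successors {b, e}; <>p -> [][]r there: b:T, e:F. ✓
b: successors {c}; <>p -> [][]r there: c:T. ✓
c: successors {d}; <>p -> [][]r there: d:F. ✗
d: successors {e}; <>p -> [][]r there: e:F. ✗
e: successors {f}; <>p -> [][]r there: f:F. ✗
f: successors {b, f}; <>p -> [][]r there: b:T, f:F. ✓
Satisfying worlds: {a, b, f}.

3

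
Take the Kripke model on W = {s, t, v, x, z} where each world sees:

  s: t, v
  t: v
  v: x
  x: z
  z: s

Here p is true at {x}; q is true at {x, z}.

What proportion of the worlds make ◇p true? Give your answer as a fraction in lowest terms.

s: successors {t, v}; p there: t:F, v:F. ✗
t: successors {v}; p there: v:F. ✗
v: successors {x}; p there: x:T. ✓
x: successors {z}; p there: z:F. ✗
z: successors {s}; p there: s:F. ✗
That's 1 of 5 worlds, so 1/5.

1/5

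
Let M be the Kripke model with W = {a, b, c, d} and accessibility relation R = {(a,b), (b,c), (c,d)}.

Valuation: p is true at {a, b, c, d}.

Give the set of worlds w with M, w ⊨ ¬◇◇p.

a: ◇◇p is T. ✗
b: ◇◇p is T. ✗
c: ◇◇p is F. ✓
d: ◇◇p is F. ✓

{c, d}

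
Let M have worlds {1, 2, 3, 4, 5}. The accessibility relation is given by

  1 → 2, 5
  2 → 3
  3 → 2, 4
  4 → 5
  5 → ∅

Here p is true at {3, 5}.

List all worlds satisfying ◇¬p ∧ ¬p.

1: ◇¬p is T, ¬p is T. ✓
2: ◇¬p is F, ¬p is T. ✗
3: ◇¬p is T, ¬p is F. ✗
4: ◇¬p is F, ¬p is T. ✗
5: ◇¬p is F, ¬p is F. ✗

{1}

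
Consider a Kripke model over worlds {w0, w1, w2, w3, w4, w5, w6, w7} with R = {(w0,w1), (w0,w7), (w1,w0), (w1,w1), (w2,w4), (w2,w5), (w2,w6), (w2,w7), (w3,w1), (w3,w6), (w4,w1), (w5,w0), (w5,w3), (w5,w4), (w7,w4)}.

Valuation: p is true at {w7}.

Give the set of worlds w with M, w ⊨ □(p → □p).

w0: successors {w1, w7}; p → □p there: w1:T, w7:F. ✗
w1: successors {w0, w1}; p → □p there: w0:T, w1:T. ✓
w2: successors {w4, w5, w6, w7}; p → □p there: w4:T, w5:T, w6:T, w7:F. ✗
w3: successors {w1, w6}; p → □p there: w1:T, w6:T. ✓
w4: successors {w1}; p → □p there: w1:T. ✓
w5: successors {w0, w3, w4}; p → □p there: w0:T, w3:T, w4:T. ✓
w6: no successors, so □(p → □p) holds vacuously. ✓
w7: successors {w4}; p → □p there: w4:T. ✓

{w1, w3, w4, w5, w6, w7}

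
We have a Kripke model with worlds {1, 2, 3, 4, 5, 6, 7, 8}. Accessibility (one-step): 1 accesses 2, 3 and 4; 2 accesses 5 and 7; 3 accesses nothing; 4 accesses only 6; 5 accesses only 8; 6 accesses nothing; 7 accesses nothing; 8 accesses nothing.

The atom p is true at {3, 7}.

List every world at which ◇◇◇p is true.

1: successors {2, 3, 4}; ◇◇p there: 2:F, 3:F, 4:F. ✗
2: successors {5, 7}; ◇◇p there: 5:F, 7:F. ✗
3: no successors, so ◇◇◇p fails. ✗
4: successors {6}; ◇◇p there: 6:F. ✗
5: successors {8}; ◇◇p there: 8:F. ✗
6: no successors, so ◇◇◇p fails. ✗
7: no successors, so ◇◇◇p fails. ✗
8: no successors, so ◇◇◇p fails. ✗

∅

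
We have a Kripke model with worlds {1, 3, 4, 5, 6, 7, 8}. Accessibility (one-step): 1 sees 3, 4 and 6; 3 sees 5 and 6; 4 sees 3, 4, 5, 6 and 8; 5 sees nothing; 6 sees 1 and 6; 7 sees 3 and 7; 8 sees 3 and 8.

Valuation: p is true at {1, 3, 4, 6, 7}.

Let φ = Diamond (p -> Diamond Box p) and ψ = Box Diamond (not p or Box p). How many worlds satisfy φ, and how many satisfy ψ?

6 and 5

For Diamond (p -> Diamond Box p):
1: successors {3, 4, 6}; p -> Diamond Box p there: 3:T, 4:T, 6:T. ✓
3: successors {5, 6}; p -> Diamond Box p there: 5:T, 6:T. ✓
4: successors {3, 4, 5, 6, 8}; p -> Diamond Box p there: 3:T, 4:T, 5:T, 6:T, 8:T. ✓
5: no successors, so Diamond (p -> Diamond Box p) fails. ✗
6: successors {1, 6}; p -> Diamond Box p there: 1:T, 6:T. ✓
7: successors {3, 7}; p -> Diamond Box p there: 3:T, 7:T. ✓
8: successors {3, 8}; p -> Diamond Box p there: 3:T, 8:T. ✓
— 6 worlds.
For Box Diamond (not p or Box p):
1: successors {3, 4, 6}; Diamond (not p or Box p) there: 3:T, 4:T, 6:T. ✓
3: successors {5, 6}; Diamond (not p or Box p) there: 5:F, 6:T. ✗
4: successors {3, 4, 5, 6, 8}; Diamond (not p or Box p) there: 3:T, 4:T, 5:F, 6:T, 8:T. ✗
5: no successors, so Box Diamond (not p or Box p) holds vacuously. ✓
6: successors {1, 6}; Diamond (not p or Box p) there: 1:T, 6:T. ✓
7: successors {3, 7}; Diamond (not p or Box p) there: 3:T, 7:T. ✓
8: successors {3, 8}; Diamond (not p or Box p) there: 3:T, 8:T. ✓
— 5 worlds.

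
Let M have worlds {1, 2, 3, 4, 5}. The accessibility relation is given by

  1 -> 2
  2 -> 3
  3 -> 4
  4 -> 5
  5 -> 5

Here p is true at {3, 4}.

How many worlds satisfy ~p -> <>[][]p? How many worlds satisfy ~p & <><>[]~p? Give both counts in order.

For ~p -> <>[][]p:
1: ~p is T, <>[][]p is T. ✓
2: ~p is T, <>[][]p is F. ✗
3: ~p is F, <>[][]p is F. ✓
4: ~p is F, <>[][]p is F. ✓
5: ~p is T, <>[][]p is F. ✗
— 3 worlds.
For ~p & <><>[]~p:
1: ~p is T, <><>[]~p is F. ✗
2: ~p is T, <><>[]~p is T. ✓
3: ~p is F, <><>[]~p is T. ✗
4: ~p is F, <><>[]~p is T. ✗
5: ~p is T, <><>[]~p is T. ✓
— 2 worlds.

3 and 2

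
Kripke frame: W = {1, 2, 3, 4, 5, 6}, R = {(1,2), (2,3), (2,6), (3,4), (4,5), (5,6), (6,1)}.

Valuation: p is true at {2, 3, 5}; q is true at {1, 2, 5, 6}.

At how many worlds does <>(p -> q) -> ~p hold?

1: <>(p -> q) is T, ~p is T. ✓
2: <>(p -> q) is T, ~p is F. ✗
3: <>(p -> q) is T, ~p is F. ✗
4: <>(p -> q) is T, ~p is T. ✓
5: <>(p -> q) is T, ~p is F. ✗
6: <>(p -> q) is T, ~p is T. ✓
Satisfying worlds: {1, 4, 6}.

3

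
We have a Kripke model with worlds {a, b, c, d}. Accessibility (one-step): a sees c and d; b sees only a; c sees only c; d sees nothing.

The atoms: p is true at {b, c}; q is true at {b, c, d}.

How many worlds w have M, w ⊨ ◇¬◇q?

1

a: successors {c, d}; ¬◇q there: c:F, d:T. ✓
b: successors {a}; ¬◇q there: a:F. ✗
c: successors {c}; ¬◇q there: c:F. ✗
d: no successors, so ◇¬◇q fails. ✗
Satisfying worlds: {a}.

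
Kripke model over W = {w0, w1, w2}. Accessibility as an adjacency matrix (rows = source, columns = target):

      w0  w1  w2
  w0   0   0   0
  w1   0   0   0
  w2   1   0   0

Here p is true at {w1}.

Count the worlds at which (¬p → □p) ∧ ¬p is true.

w0: ¬p → □p is T, ¬p is T. ✓
w1: ¬p → □p is T, ¬p is F. ✗
w2: ¬p → □p is F, ¬p is T. ✗
Satisfying worlds: {w0}.

1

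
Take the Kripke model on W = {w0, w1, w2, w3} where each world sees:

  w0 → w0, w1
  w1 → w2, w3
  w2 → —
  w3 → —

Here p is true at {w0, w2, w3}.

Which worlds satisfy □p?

w0: successors {w0, w1}; p there: w0:T, w1:F. ✗
w1: successors {w2, w3}; p there: w2:T, w3:T. ✓
w2: no successors, so □p holds vacuously. ✓
w3: no successors, so □p holds vacuously. ✓

{w1, w2, w3}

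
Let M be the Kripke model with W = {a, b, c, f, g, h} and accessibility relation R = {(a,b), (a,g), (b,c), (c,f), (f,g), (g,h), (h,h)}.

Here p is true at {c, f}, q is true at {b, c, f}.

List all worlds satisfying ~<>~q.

{b, c}

a: <>~q is T. ✗
b: <>~q is F. ✓
c: <>~q is F. ✓
f: <>~q is T. ✗
g: <>~q is T. ✗
h: <>~q is T. ✗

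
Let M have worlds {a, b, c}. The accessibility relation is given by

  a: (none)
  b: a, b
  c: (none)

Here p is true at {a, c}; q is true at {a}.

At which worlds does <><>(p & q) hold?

{b}

a: no successors, so <><>(p & q) fails. ✗
b: successors {a, b}; <>(p & q) there: a:F, b:T. ✓
c: no successors, so <><>(p & q) fails. ✗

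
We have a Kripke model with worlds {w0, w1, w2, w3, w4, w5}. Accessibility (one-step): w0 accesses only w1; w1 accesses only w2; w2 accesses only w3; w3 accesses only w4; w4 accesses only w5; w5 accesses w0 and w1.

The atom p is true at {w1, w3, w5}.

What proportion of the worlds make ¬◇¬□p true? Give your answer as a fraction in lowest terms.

w0: ◇¬□p is T. ✗
w1: ◇¬□p is F. ✓
w2: ◇¬□p is T. ✗
w3: ◇¬□p is F. ✓
w4: ◇¬□p is T. ✗
w5: ◇¬□p is T. ✗
That's 2 of 6 worlds, so 2/6 = 1/3.

1/3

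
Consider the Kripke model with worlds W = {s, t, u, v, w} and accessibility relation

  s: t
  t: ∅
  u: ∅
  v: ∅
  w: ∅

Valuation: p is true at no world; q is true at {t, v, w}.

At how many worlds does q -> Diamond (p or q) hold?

s: q is F, Diamond (p or q) is T. ✓
t: q is T, Diamond (p or q) is F. ✗
u: q is F, Diamond (p or q) is F. ✓
v: q is T, Diamond (p or q) is F. ✗
w: q is T, Diamond (p or q) is F. ✗
Satisfying worlds: {s, u}.

2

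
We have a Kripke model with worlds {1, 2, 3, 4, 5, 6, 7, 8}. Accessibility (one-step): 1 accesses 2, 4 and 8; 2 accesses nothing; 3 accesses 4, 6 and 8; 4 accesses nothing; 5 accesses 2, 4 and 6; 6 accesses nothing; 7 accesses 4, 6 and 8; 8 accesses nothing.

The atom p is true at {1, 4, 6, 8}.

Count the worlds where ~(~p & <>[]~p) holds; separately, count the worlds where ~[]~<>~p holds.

5 and 0

For ~(~p & <>[]~p):
1: ~p & <>[]~p is F. ✓
2: ~p & <>[]~p is F. ✓
3: ~p & <>[]~p is T. ✗
4: ~p & <>[]~p is F. ✓
5: ~p & <>[]~p is T. ✗
6: ~p & <>[]~p is F. ✓
7: ~p & <>[]~p is T. ✗
8: ~p & <>[]~p is F. ✓
— 5 worlds.
For ~[]~<>~p:
1: []~<>~p is T. ✗
2: []~<>~p is T. ✗
3: []~<>~p is T. ✗
4: []~<>~p is T. ✗
5: []~<>~p is T. ✗
6: []~<>~p is T. ✗
7: []~<>~p is T. ✗
8: []~<>~p is T. ✗
— 0 worlds.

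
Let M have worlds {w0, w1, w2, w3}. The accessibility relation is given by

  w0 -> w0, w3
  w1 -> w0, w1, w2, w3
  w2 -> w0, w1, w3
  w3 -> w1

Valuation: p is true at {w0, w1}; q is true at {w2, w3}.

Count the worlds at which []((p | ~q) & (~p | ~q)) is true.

1

w0: successors {w0, w3}; (p | ~q) & (~p | ~q) there: w0:T, w3:F. ✗
w1: successors {w0, w1, w2, w3}; (p | ~q) & (~p | ~q) there: w0:T, w1:T, w2:F, w3:F. ✗
w2: successors {w0, w1, w3}; (p | ~q) & (~p | ~q) there: w0:T, w1:T, w3:F. ✗
w3: successors {w1}; (p | ~q) & (~p | ~q) there: w1:T. ✓
Satisfying worlds: {w3}.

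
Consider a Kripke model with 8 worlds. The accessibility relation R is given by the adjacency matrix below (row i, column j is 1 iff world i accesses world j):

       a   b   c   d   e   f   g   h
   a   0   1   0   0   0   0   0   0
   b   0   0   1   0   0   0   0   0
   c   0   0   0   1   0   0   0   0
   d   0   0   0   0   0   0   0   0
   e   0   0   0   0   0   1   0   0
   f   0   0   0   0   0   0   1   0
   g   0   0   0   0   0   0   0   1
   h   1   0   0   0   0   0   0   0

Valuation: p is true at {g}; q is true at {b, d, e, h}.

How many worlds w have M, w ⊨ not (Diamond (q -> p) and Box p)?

a: Diamond (q -> p) and Box p is F. ✓
b: Diamond (q -> p) and Box p is F. ✓
c: Diamond (q -> p) and Box p is F. ✓
d: Diamond (q -> p) and Box p is F. ✓
e: Diamond (q -> p) and Box p is F. ✓
f: Diamond (q -> p) and Box p is T. ✗
g: Diamond (q -> p) and Box p is F. ✓
h: Diamond (q -> p) and Box p is F. ✓
Satisfying worlds: {a, b, c, d, e, g, h}.

7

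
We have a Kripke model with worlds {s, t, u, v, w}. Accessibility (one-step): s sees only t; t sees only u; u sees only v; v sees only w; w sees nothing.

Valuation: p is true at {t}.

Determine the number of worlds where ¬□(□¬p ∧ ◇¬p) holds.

1

s: □(□¬p ∧ ◇¬p) is T. ✗
t: □(□¬p ∧ ◇¬p) is T. ✗
u: □(□¬p ∧ ◇¬p) is T. ✗
v: □(□¬p ∧ ◇¬p) is F. ✓
w: □(□¬p ∧ ◇¬p) is T. ✗
Satisfying worlds: {v}.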